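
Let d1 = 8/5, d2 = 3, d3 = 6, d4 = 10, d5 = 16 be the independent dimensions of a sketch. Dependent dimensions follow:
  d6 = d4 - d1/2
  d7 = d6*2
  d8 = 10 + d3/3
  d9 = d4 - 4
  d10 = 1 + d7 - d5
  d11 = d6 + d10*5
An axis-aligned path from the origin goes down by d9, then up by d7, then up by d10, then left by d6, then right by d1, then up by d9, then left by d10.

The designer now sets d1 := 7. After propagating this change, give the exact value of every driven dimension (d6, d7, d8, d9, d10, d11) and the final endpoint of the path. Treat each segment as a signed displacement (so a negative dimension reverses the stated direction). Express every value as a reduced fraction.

d6 = 13/2
d7 = 13
d8 = 12
d9 = 6
d10 = -2
d11 = -7/2
endpoint = (5/2, 11)

Apply edit: d1 := 7
  d6 = d4 - d1/2 = 13/2
  d7 = d6*2 = 13
  d8 = 10 + d3/3 = 12
  d9 = d4 - 4 = 6
  d10 = 1 + d7 - d5 = -2
  d11 = d6 + d10*5 = -7/2
Walk from origin (0, 0):
  seg 1: down by d9 = 6 → (0, -6)
  seg 2: up by d7 = 13 → (0, 7)
  seg 3: up by d10 = -2 → (0, 5)
  seg 4: left by d6 = 13/2 → (-13/2, 5)
  seg 5: right by d1 = 7 → (1/2, 5)
  seg 6: up by d9 = 6 → (1/2, 11)
  seg 7: left by d10 = -2 → (5/2, 11)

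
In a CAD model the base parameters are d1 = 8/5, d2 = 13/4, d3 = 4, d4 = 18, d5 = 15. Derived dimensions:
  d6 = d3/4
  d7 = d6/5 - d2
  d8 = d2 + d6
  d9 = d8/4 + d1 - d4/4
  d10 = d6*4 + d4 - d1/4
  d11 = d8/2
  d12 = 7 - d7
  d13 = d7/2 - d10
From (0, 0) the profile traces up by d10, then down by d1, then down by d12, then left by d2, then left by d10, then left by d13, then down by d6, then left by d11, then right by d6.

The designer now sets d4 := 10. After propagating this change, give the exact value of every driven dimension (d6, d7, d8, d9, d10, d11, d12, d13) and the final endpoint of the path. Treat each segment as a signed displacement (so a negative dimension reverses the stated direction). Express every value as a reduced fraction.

d6 = 1
d7 = -61/20
d8 = 17/4
d9 = 13/80
d10 = 68/5
d11 = 17/8
d12 = 201/20
d13 = -121/8
endpoint = (-57/20, 19/20)

Apply edit: d4 := 10
  d6 = d3/4 = 1
  d7 = d6/5 - d2 = -61/20
  d8 = d2 + d6 = 17/4
  d9 = d8/4 + d1 - d4/4 = 13/80
  d10 = d6*4 + d4 - d1/4 = 68/5
  d11 = d8/2 = 17/8
  d12 = 7 - d7 = 201/20
  d13 = d7/2 - d10 = -121/8
Walk from origin (0, 0):
  seg 1: up by d10 = 68/5 → (0, 68/5)
  seg 2: down by d1 = 8/5 → (0, 12)
  seg 3: down by d12 = 201/20 → (0, 39/20)
  seg 4: left by d2 = 13/4 → (-13/4, 39/20)
  seg 5: left by d10 = 68/5 → (-337/20, 39/20)
  seg 6: left by d13 = -121/8 → (-69/40, 39/20)
  seg 7: down by d6 = 1 → (-69/40, 19/20)
  seg 8: left by d11 = 17/8 → (-77/20, 19/20)
  seg 9: right by d6 = 1 → (-57/20, 19/20)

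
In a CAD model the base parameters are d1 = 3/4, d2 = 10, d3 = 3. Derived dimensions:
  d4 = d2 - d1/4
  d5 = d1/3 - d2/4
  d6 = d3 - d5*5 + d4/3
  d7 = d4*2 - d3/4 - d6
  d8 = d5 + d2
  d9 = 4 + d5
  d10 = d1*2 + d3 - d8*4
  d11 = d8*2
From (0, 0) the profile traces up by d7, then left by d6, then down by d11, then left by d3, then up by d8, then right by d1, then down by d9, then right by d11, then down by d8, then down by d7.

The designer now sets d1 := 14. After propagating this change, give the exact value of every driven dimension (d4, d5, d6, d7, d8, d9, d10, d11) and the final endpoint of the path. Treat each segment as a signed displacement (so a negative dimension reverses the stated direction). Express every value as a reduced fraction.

Apply edit: d1 := 14
  d4 = d2 - d1/4 = 13/2
  d5 = d1/3 - d2/4 = 13/6
  d6 = d3 - d5*5 + d4/3 = -17/3
  d7 = d4*2 - d3/4 - d6 = 215/12
  d8 = d5 + d2 = 73/6
  d9 = 4 + d5 = 37/6
  d10 = d1*2 + d3 - d8*4 = -53/3
  d11 = d8*2 = 73/3
Walk from origin (0, 0):
  seg 1: up by d7 = 215/12 → (0, 215/12)
  seg 2: left by d6 = -17/3 → (17/3, 215/12)
  seg 3: down by d11 = 73/3 → (17/3, -77/12)
  seg 4: left by d3 = 3 → (8/3, -77/12)
  seg 5: up by d8 = 73/6 → (8/3, 23/4)
  seg 6: right by d1 = 14 → (50/3, 23/4)
  seg 7: down by d9 = 37/6 → (50/3, -5/12)
  seg 8: right by d11 = 73/3 → (41, -5/12)
  seg 9: down by d8 = 73/6 → (41, -151/12)
  seg 10: down by d7 = 215/12 → (41, -61/2)

d4 = 13/2
d5 = 13/6
d6 = -17/3
d7 = 215/12
d8 = 73/6
d9 = 37/6
d10 = -53/3
d11 = 73/3
endpoint = (41, -61/2)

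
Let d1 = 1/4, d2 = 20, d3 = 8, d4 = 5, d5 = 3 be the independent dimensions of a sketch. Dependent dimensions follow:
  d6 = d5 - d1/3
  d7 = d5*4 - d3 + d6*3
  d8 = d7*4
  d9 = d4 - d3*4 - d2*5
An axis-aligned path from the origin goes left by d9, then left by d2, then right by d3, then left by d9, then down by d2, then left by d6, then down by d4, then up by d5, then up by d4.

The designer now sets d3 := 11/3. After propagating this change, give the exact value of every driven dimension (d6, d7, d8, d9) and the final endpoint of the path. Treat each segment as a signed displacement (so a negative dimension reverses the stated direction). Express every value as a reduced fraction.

Apply edit: d3 := 11/3
  d6 = d5 - d1/3 = 35/12
  d7 = d5*4 - d3 + d6*3 = 205/12
  d8 = d7*4 = 205/3
  d9 = d4 - d3*4 - d2*5 = -329/3
Walk from origin (0, 0):
  seg 1: left by d9 = -329/3 → (329/3, 0)
  seg 2: left by d2 = 20 → (269/3, 0)
  seg 3: right by d3 = 11/3 → (280/3, 0)
  seg 4: left by d9 = -329/3 → (203, 0)
  seg 5: down by d2 = 20 → (203, -20)
  seg 6: left by d6 = 35/12 → (2401/12, -20)
  seg 7: down by d4 = 5 → (2401/12, -25)
  seg 8: up by d5 = 3 → (2401/12, -22)
  seg 9: up by d4 = 5 → (2401/12, -17)

d6 = 35/12
d7 = 205/12
d8 = 205/3
d9 = -329/3
endpoint = (2401/12, -17)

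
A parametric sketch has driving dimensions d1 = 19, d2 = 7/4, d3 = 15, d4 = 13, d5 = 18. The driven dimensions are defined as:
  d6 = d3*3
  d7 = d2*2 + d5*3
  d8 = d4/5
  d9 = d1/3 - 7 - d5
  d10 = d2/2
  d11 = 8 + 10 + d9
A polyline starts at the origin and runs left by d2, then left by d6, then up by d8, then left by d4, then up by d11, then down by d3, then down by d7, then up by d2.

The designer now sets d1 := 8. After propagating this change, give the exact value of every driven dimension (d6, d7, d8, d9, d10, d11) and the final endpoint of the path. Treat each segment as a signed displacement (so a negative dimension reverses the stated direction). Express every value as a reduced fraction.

d6 = 45
d7 = 115/2
d8 = 13/5
d9 = -67/3
d10 = 7/8
d11 = -13/3
endpoint = (-239/4, -4349/60)

Apply edit: d1 := 8
  d6 = d3*3 = 45
  d7 = d2*2 + d5*3 = 115/2
  d8 = d4/5 = 13/5
  d9 = d1/3 - 7 - d5 = -67/3
  d10 = d2/2 = 7/8
  d11 = 8 + 10 + d9 = -13/3
Walk from origin (0, 0):
  seg 1: left by d2 = 7/4 → (-7/4, 0)
  seg 2: left by d6 = 45 → (-187/4, 0)
  seg 3: up by d8 = 13/5 → (-187/4, 13/5)
  seg 4: left by d4 = 13 → (-239/4, 13/5)
  seg 5: up by d11 = -13/3 → (-239/4, -26/15)
  seg 6: down by d3 = 15 → (-239/4, -251/15)
  seg 7: down by d7 = 115/2 → (-239/4, -2227/30)
  seg 8: up by d2 = 7/4 → (-239/4, -4349/60)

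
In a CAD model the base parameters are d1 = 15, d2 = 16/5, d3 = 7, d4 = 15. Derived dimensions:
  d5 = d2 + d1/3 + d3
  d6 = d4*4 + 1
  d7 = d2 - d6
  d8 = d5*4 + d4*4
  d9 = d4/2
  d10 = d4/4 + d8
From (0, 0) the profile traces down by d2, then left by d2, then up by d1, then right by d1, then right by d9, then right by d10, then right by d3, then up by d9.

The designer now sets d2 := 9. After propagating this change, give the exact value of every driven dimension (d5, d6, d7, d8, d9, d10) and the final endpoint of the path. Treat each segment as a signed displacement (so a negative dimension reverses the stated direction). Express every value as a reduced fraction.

d5 = 21
d6 = 61
d7 = -52
d8 = 144
d9 = 15/2
d10 = 591/4
endpoint = (673/4, 27/2)

Apply edit: d2 := 9
  d5 = d2 + d1/3 + d3 = 21
  d6 = d4*4 + 1 = 61
  d7 = d2 - d6 = -52
  d8 = d5*4 + d4*4 = 144
  d9 = d4/2 = 15/2
  d10 = d4/4 + d8 = 591/4
Walk from origin (0, 0):
  seg 1: down by d2 = 9 → (0, -9)
  seg 2: left by d2 = 9 → (-9, -9)
  seg 3: up by d1 = 15 → (-9, 6)
  seg 4: right by d1 = 15 → (6, 6)
  seg 5: right by d9 = 15/2 → (27/2, 6)
  seg 6: right by d10 = 591/4 → (645/4, 6)
  seg 7: right by d3 = 7 → (673/4, 6)
  seg 8: up by d9 = 15/2 → (673/4, 27/2)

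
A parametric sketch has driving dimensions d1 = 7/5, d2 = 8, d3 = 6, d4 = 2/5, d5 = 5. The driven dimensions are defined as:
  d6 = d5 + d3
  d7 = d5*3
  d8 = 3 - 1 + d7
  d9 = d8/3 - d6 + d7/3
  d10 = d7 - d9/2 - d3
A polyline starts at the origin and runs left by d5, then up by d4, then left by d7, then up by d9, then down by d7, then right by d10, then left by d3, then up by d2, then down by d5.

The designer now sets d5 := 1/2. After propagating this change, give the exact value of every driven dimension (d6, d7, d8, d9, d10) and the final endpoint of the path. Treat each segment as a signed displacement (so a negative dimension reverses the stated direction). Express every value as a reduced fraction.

d6 = 13/2
d7 = 3/2
d8 = 7/2
d9 = -29/6
d10 = -25/12
endpoint = (-121/12, 47/30)

Apply edit: d5 := 1/2
  d6 = d5 + d3 = 13/2
  d7 = d5*3 = 3/2
  d8 = 3 - 1 + d7 = 7/2
  d9 = d8/3 - d6 + d7/3 = -29/6
  d10 = d7 - d9/2 - d3 = -25/12
Walk from origin (0, 0):
  seg 1: left by d5 = 1/2 → (-1/2, 0)
  seg 2: up by d4 = 2/5 → (-1/2, 2/5)
  seg 3: left by d7 = 3/2 → (-2, 2/5)
  seg 4: up by d9 = -29/6 → (-2, -133/30)
  seg 5: down by d7 = 3/2 → (-2, -89/15)
  seg 6: right by d10 = -25/12 → (-49/12, -89/15)
  seg 7: left by d3 = 6 → (-121/12, -89/15)
  seg 8: up by d2 = 8 → (-121/12, 31/15)
  seg 9: down by d5 = 1/2 → (-121/12, 47/30)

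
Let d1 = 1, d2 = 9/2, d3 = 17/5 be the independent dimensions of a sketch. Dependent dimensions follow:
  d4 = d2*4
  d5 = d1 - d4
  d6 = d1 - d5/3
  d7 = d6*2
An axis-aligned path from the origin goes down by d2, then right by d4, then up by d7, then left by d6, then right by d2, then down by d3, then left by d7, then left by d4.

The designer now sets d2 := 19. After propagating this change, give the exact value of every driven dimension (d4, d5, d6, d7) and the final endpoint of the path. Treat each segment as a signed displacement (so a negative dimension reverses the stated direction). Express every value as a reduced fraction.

d4 = 76
d5 = -75
d6 = 26
d7 = 52
endpoint = (-59, 148/5)

Apply edit: d2 := 19
  d4 = d2*4 = 76
  d5 = d1 - d4 = -75
  d6 = d1 - d5/3 = 26
  d7 = d6*2 = 52
Walk from origin (0, 0):
  seg 1: down by d2 = 19 → (0, -19)
  seg 2: right by d4 = 76 → (76, -19)
  seg 3: up by d7 = 52 → (76, 33)
  seg 4: left by d6 = 26 → (50, 33)
  seg 5: right by d2 = 19 → (69, 33)
  seg 6: down by d3 = 17/5 → (69, 148/5)
  seg 7: left by d7 = 52 → (17, 148/5)
  seg 8: left by d4 = 76 → (-59, 148/5)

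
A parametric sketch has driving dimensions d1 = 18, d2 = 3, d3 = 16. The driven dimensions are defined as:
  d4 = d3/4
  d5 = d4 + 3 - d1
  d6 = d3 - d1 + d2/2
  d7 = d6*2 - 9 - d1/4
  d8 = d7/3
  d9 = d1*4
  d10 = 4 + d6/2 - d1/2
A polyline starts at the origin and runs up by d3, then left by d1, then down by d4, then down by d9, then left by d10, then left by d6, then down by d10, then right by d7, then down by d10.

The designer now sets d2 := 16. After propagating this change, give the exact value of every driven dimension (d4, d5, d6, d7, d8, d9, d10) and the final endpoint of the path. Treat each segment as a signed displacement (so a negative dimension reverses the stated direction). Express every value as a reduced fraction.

d4 = 4
d5 = -11
d6 = 6
d7 = -3/2
d8 = -1/2
d9 = 72
d10 = -2
endpoint = (-47/2, -56)

Apply edit: d2 := 16
  d4 = d3/4 = 4
  d5 = d4 + 3 - d1 = -11
  d6 = d3 - d1 + d2/2 = 6
  d7 = d6*2 - 9 - d1/4 = -3/2
  d8 = d7/3 = -1/2
  d9 = d1*4 = 72
  d10 = 4 + d6/2 - d1/2 = -2
Walk from origin (0, 0):
  seg 1: up by d3 = 16 → (0, 16)
  seg 2: left by d1 = 18 → (-18, 16)
  seg 3: down by d4 = 4 → (-18, 12)
  seg 4: down by d9 = 72 → (-18, -60)
  seg 5: left by d10 = -2 → (-16, -60)
  seg 6: left by d6 = 6 → (-22, -60)
  seg 7: down by d10 = -2 → (-22, -58)
  seg 8: right by d7 = -3/2 → (-47/2, -58)
  seg 9: down by d10 = -2 → (-47/2, -56)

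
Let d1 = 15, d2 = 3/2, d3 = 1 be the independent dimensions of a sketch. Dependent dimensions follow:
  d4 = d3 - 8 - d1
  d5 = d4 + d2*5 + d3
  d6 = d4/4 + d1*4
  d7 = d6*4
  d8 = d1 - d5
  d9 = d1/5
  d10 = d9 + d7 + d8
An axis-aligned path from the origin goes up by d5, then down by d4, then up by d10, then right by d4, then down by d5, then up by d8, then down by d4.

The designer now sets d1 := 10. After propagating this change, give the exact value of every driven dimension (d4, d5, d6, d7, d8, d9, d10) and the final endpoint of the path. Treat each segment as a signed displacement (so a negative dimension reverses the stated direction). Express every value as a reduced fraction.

d4 = -17
d5 = -17/2
d6 = 143/4
d7 = 143
d8 = 37/2
d9 = 2
d10 = 327/2
endpoint = (-17, 216)

Apply edit: d1 := 10
  d4 = d3 - 8 - d1 = -17
  d5 = d4 + d2*5 + d3 = -17/2
  d6 = d4/4 + d1*4 = 143/4
  d7 = d6*4 = 143
  d8 = d1 - d5 = 37/2
  d9 = d1/5 = 2
  d10 = d9 + d7 + d8 = 327/2
Walk from origin (0, 0):
  seg 1: up by d5 = -17/2 → (0, -17/2)
  seg 2: down by d4 = -17 → (0, 17/2)
  seg 3: up by d10 = 327/2 → (0, 172)
  seg 4: right by d4 = -17 → (-17, 172)
  seg 5: down by d5 = -17/2 → (-17, 361/2)
  seg 6: up by d8 = 37/2 → (-17, 199)
  seg 7: down by d4 = -17 → (-17, 216)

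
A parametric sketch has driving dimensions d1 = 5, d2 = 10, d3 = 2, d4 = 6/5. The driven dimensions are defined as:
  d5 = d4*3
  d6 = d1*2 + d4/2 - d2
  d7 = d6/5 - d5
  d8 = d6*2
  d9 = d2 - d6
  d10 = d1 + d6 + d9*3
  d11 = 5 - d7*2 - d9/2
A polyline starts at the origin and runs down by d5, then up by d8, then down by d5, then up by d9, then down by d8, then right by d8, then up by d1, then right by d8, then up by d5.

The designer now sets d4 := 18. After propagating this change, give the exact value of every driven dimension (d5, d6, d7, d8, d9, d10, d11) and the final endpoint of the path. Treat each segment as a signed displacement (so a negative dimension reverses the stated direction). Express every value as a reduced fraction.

d5 = 54
d6 = 9
d7 = -261/5
d8 = 18
d9 = 1
d10 = 17
d11 = 1089/10
endpoint = (36, -48)

Apply edit: d4 := 18
  d5 = d4*3 = 54
  d6 = d1*2 + d4/2 - d2 = 9
  d7 = d6/5 - d5 = -261/5
  d8 = d6*2 = 18
  d9 = d2 - d6 = 1
  d10 = d1 + d6 + d9*3 = 17
  d11 = 5 - d7*2 - d9/2 = 1089/10
Walk from origin (0, 0):
  seg 1: down by d5 = 54 → (0, -54)
  seg 2: up by d8 = 18 → (0, -36)
  seg 3: down by d5 = 54 → (0, -90)
  seg 4: up by d9 = 1 → (0, -89)
  seg 5: down by d8 = 18 → (0, -107)
  seg 6: right by d8 = 18 → (18, -107)
  seg 7: up by d1 = 5 → (18, -102)
  seg 8: right by d8 = 18 → (36, -102)
  seg 9: up by d5 = 54 → (36, -48)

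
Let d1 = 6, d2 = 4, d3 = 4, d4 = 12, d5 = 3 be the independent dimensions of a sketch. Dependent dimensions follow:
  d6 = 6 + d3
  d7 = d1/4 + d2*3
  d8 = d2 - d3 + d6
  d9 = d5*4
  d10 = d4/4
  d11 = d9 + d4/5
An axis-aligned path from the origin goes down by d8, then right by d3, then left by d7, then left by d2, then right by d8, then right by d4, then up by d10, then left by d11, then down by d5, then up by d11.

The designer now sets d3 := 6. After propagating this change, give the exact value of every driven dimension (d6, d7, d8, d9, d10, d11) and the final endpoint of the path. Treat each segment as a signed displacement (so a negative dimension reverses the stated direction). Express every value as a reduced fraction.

Apply edit: d3 := 6
  d6 = 6 + d3 = 12
  d7 = d1/4 + d2*3 = 27/2
  d8 = d2 - d3 + d6 = 10
  d9 = d5*4 = 12
  d10 = d4/4 = 3
  d11 = d9 + d4/5 = 72/5
Walk from origin (0, 0):
  seg 1: down by d8 = 10 → (0, -10)
  seg 2: right by d3 = 6 → (6, -10)
  seg 3: left by d7 = 27/2 → (-15/2, -10)
  seg 4: left by d2 = 4 → (-23/2, -10)
  seg 5: right by d8 = 10 → (-3/2, -10)
  seg 6: right by d4 = 12 → (21/2, -10)
  seg 7: up by d10 = 3 → (21/2, -7)
  seg 8: left by d11 = 72/5 → (-39/10, -7)
  seg 9: down by d5 = 3 → (-39/10, -10)
  seg 10: up by d11 = 72/5 → (-39/10, 22/5)

d6 = 12
d7 = 27/2
d8 = 10
d9 = 12
d10 = 3
d11 = 72/5
endpoint = (-39/10, 22/5)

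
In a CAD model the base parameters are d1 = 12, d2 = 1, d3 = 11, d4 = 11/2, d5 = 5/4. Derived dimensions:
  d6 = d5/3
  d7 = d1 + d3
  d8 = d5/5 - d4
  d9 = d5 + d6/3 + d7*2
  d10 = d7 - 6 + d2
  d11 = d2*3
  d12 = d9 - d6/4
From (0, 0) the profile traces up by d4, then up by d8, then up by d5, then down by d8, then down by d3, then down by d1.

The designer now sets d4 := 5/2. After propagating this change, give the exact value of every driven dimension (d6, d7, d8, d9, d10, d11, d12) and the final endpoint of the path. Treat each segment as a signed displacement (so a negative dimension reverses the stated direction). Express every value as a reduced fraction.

Apply edit: d4 := 5/2
  d6 = d5/3 = 5/12
  d7 = d1 + d3 = 23
  d8 = d5/5 - d4 = -9/4
  d9 = d5 + d6/3 + d7*2 = 853/18
  d10 = d7 - 6 + d2 = 18
  d11 = d2*3 = 3
  d12 = d9 - d6/4 = 6809/144
Walk from origin (0, 0):
  seg 1: up by d4 = 5/2 → (0, 5/2)
  seg 2: up by d8 = -9/4 → (0, 1/4)
  seg 3: up by d5 = 5/4 → (0, 3/2)
  seg 4: down by d8 = -9/4 → (0, 15/4)
  seg 5: down by d3 = 11 → (0, -29/4)
  seg 6: down by d1 = 12 → (0, -77/4)

d6 = 5/12
d7 = 23
d8 = -9/4
d9 = 853/18
d10 = 18
d11 = 3
d12 = 6809/144
endpoint = (0, -77/4)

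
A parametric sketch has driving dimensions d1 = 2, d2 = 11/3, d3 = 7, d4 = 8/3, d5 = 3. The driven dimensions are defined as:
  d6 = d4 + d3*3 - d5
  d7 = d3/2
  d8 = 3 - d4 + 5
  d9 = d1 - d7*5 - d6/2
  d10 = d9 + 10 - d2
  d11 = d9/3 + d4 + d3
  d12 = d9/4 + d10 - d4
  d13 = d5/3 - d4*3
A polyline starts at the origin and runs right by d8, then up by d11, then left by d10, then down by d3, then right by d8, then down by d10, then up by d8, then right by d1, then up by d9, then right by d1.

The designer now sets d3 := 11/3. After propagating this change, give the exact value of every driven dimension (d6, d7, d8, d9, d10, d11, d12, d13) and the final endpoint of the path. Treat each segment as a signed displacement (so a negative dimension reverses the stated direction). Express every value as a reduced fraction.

d6 = 32/3
d7 = 11/6
d8 = 16/3
d9 = -25/2
d10 = -37/6
d11 = 13/6
d12 = -287/24
d13 = -7
endpoint = (125/6, -5/2)

Apply edit: d3 := 11/3
  d6 = d4 + d3*3 - d5 = 32/3
  d7 = d3/2 = 11/6
  d8 = 3 - d4 + 5 = 16/3
  d9 = d1 - d7*5 - d6/2 = -25/2
  d10 = d9 + 10 - d2 = -37/6
  d11 = d9/3 + d4 + d3 = 13/6
  d12 = d9/4 + d10 - d4 = -287/24
  d13 = d5/3 - d4*3 = -7
Walk from origin (0, 0):
  seg 1: right by d8 = 16/3 → (16/3, 0)
  seg 2: up by d11 = 13/6 → (16/3, 13/6)
  seg 3: left by d10 = -37/6 → (23/2, 13/6)
  seg 4: down by d3 = 11/3 → (23/2, -3/2)
  seg 5: right by d8 = 16/3 → (101/6, -3/2)
  seg 6: down by d10 = -37/6 → (101/6, 14/3)
  seg 7: up by d8 = 16/3 → (101/6, 10)
  seg 8: right by d1 = 2 → (113/6, 10)
  seg 9: up by d9 = -25/2 → (113/6, -5/2)
  seg 10: right by d1 = 2 → (125/6, -5/2)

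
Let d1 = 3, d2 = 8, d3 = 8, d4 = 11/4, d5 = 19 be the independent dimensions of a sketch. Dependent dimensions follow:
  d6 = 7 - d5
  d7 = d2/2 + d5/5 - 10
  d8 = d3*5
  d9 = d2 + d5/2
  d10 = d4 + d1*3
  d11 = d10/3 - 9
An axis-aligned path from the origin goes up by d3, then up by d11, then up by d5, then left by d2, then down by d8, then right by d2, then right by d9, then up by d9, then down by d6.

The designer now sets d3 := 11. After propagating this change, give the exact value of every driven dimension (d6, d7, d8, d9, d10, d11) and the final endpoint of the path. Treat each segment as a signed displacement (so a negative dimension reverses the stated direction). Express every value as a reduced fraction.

Apply edit: d3 := 11
  d6 = 7 - d5 = -12
  d7 = d2/2 + d5/5 - 10 = -11/5
  d8 = d3*5 = 55
  d9 = d2 + d5/2 = 35/2
  d10 = d4 + d1*3 = 47/4
  d11 = d10/3 - 9 = -61/12
Walk from origin (0, 0):
  seg 1: up by d3 = 11 → (0, 11)
  seg 2: up by d11 = -61/12 → (0, 71/12)
  seg 3: up by d5 = 19 → (0, 299/12)
  seg 4: left by d2 = 8 → (-8, 299/12)
  seg 5: down by d8 = 55 → (-8, -361/12)
  seg 6: right by d2 = 8 → (0, -361/12)
  seg 7: right by d9 = 35/2 → (35/2, -361/12)
  seg 8: up by d9 = 35/2 → (35/2, -151/12)
  seg 9: down by d6 = -12 → (35/2, -7/12)

d6 = -12
d7 = -11/5
d8 = 55
d9 = 35/2
d10 = 47/4
d11 = -61/12
endpoint = (35/2, -7/12)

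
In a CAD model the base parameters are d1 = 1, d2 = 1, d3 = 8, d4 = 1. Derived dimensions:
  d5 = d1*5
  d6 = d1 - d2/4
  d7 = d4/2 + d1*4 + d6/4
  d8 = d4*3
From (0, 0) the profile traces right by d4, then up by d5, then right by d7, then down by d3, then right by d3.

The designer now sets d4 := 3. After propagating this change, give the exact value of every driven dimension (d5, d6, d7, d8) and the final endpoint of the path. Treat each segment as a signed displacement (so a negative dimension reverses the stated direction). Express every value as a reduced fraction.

Apply edit: d4 := 3
  d5 = d1*5 = 5
  d6 = d1 - d2/4 = 3/4
  d7 = d4/2 + d1*4 + d6/4 = 91/16
  d8 = d4*3 = 9
Walk from origin (0, 0):
  seg 1: right by d4 = 3 → (3, 0)
  seg 2: up by d5 = 5 → (3, 5)
  seg 3: right by d7 = 91/16 → (139/16, 5)
  seg 4: down by d3 = 8 → (139/16, -3)
  seg 5: right by d3 = 8 → (267/16, -3)

d5 = 5
d6 = 3/4
d7 = 91/16
d8 = 9
endpoint = (267/16, -3)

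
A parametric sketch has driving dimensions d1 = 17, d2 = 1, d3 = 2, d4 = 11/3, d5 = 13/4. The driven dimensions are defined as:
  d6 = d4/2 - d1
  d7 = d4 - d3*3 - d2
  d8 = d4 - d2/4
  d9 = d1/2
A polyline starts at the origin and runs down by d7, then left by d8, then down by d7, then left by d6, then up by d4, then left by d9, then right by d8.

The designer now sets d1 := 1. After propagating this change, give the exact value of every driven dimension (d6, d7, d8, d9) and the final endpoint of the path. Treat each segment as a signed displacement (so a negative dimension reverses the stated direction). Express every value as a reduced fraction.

Apply edit: d1 := 1
  d6 = d4/2 - d1 = 5/6
  d7 = d4 - d3*3 - d2 = -10/3
  d8 = d4 - d2/4 = 41/12
  d9 = d1/2 = 1/2
Walk from origin (0, 0):
  seg 1: down by d7 = -10/3 → (0, 10/3)
  seg 2: left by d8 = 41/12 → (-41/12, 10/3)
  seg 3: down by d7 = -10/3 → (-41/12, 20/3)
  seg 4: left by d6 = 5/6 → (-17/4, 20/3)
  seg 5: up by d4 = 11/3 → (-17/4, 31/3)
  seg 6: left by d9 = 1/2 → (-19/4, 31/3)
  seg 7: right by d8 = 41/12 → (-4/3, 31/3)

d6 = 5/6
d7 = -10/3
d8 = 41/12
d9 = 1/2
endpoint = (-4/3, 31/3)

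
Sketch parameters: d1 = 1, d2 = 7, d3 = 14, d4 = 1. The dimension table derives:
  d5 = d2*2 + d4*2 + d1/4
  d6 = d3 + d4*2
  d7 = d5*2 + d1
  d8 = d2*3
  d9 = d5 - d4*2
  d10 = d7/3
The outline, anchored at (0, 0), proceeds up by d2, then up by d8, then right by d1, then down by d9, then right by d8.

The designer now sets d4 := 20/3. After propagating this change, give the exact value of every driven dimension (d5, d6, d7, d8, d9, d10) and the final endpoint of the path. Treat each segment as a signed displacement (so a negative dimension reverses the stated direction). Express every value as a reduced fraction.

d5 = 331/12
d6 = 82/3
d7 = 337/6
d8 = 21
d9 = 57/4
d10 = 337/18
endpoint = (22, 55/4)

Apply edit: d4 := 20/3
  d5 = d2*2 + d4*2 + d1/4 = 331/12
  d6 = d3 + d4*2 = 82/3
  d7 = d5*2 + d1 = 337/6
  d8 = d2*3 = 21
  d9 = d5 - d4*2 = 57/4
  d10 = d7/3 = 337/18
Walk from origin (0, 0):
  seg 1: up by d2 = 7 → (0, 7)
  seg 2: up by d8 = 21 → (0, 28)
  seg 3: right by d1 = 1 → (1, 28)
  seg 4: down by d9 = 57/4 → (1, 55/4)
  seg 5: right by d8 = 21 → (22, 55/4)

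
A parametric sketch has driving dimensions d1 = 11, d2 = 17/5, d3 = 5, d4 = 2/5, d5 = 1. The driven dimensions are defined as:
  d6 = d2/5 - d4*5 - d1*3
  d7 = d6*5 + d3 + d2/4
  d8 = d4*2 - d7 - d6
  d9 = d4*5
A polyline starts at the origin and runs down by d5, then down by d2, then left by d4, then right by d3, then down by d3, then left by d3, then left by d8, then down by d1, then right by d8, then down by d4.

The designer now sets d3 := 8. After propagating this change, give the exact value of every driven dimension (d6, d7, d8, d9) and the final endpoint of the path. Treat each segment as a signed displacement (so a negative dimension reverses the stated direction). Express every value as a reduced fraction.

Apply edit: d3 := 8
  d6 = d2/5 - d4*5 - d1*3 = -858/25
  d7 = d6*5 + d3 + d2/4 = -651/4
  d8 = d4*2 - d7 - d6 = 19787/100
  d9 = d4*5 = 2
Walk from origin (0, 0):
  seg 1: down by d5 = 1 → (0, -1)
  seg 2: down by d2 = 17/5 → (0, -22/5)
  seg 3: left by d4 = 2/5 → (-2/5, -22/5)
  seg 4: right by d3 = 8 → (38/5, -22/5)
  seg 5: down by d3 = 8 → (38/5, -62/5)
  seg 6: left by d3 = 8 → (-2/5, -62/5)
  seg 7: left by d8 = 19787/100 → (-19827/100, -62/5)
  seg 8: down by d1 = 11 → (-19827/100, -117/5)
  seg 9: right by d8 = 19787/100 → (-2/5, -117/5)
  seg 10: down by d4 = 2/5 → (-2/5, -119/5)

d6 = -858/25
d7 = -651/4
d8 = 19787/100
d9 = 2
endpoint = (-2/5, -119/5)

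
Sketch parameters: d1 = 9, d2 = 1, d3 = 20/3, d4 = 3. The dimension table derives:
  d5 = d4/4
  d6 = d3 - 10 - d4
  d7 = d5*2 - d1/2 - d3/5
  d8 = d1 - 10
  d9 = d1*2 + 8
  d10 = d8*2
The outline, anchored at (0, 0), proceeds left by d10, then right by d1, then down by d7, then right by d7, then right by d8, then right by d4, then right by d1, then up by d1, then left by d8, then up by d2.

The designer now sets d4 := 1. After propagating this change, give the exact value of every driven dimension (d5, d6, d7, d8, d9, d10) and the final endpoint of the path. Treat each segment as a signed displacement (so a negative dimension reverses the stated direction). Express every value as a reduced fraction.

d5 = 1/4
d6 = -13/3
d7 = -16/3
d8 = -1
d9 = 26
d10 = -2
endpoint = (47/3, 46/3)

Apply edit: d4 := 1
  d5 = d4/4 = 1/4
  d6 = d3 - 10 - d4 = -13/3
  d7 = d5*2 - d1/2 - d3/5 = -16/3
  d8 = d1 - 10 = -1
  d9 = d1*2 + 8 = 26
  d10 = d8*2 = -2
Walk from origin (0, 0):
  seg 1: left by d10 = -2 → (2, 0)
  seg 2: right by d1 = 9 → (11, 0)
  seg 3: down by d7 = -16/3 → (11, 16/3)
  seg 4: right by d7 = -16/3 → (17/3, 16/3)
  seg 5: right by d8 = -1 → (14/3, 16/3)
  seg 6: right by d4 = 1 → (17/3, 16/3)
  seg 7: right by d1 = 9 → (44/3, 16/3)
  seg 8: up by d1 = 9 → (44/3, 43/3)
  seg 9: left by d8 = -1 → (47/3, 43/3)
  seg 10: up by d2 = 1 → (47/3, 46/3)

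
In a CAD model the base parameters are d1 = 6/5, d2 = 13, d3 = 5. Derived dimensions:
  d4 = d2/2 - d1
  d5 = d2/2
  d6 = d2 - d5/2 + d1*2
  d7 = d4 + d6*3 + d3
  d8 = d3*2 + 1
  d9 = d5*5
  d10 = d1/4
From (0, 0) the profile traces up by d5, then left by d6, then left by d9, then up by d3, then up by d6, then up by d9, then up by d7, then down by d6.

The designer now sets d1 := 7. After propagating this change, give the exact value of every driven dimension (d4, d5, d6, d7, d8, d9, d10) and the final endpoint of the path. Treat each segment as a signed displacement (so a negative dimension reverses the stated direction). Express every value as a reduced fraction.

Apply edit: d1 := 7
  d4 = d2/2 - d1 = -1/2
  d5 = d2/2 = 13/2
  d6 = d2 - d5/2 + d1*2 = 95/4
  d7 = d4 + d6*3 + d3 = 303/4
  d8 = d3*2 + 1 = 11
  d9 = d5*5 = 65/2
  d10 = d1/4 = 7/4
Walk from origin (0, 0):
  seg 1: up by d5 = 13/2 → (0, 13/2)
  seg 2: left by d6 = 95/4 → (-95/4, 13/2)
  seg 3: left by d9 = 65/2 → (-225/4, 13/2)
  seg 4: up by d3 = 5 → (-225/4, 23/2)
  seg 5: up by d6 = 95/4 → (-225/4, 141/4)
  seg 6: up by d9 = 65/2 → (-225/4, 271/4)
  seg 7: up by d7 = 303/4 → (-225/4, 287/2)
  seg 8: down by d6 = 95/4 → (-225/4, 479/4)

d4 = -1/2
d5 = 13/2
d6 = 95/4
d7 = 303/4
d8 = 11
d9 = 65/2
d10 = 7/4
endpoint = (-225/4, 479/4)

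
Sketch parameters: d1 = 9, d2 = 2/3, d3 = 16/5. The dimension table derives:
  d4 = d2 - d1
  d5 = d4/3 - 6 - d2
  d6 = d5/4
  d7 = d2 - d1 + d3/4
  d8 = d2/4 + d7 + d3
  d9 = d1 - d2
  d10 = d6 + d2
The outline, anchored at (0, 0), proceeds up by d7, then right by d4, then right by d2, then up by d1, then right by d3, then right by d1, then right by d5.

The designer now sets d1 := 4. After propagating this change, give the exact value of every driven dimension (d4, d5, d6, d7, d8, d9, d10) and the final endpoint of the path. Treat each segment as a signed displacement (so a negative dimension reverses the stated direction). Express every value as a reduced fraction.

Apply edit: d1 := 4
  d4 = d2 - d1 = -10/3
  d5 = d4/3 - 6 - d2 = -70/9
  d6 = d5/4 = -35/18
  d7 = d2 - d1 + d3/4 = -38/15
  d8 = d2/4 + d7 + d3 = 5/6
  d9 = d1 - d2 = 10/3
  d10 = d6 + d2 = -23/18
Walk from origin (0, 0):
  seg 1: up by d7 = -38/15 → (0, -38/15)
  seg 2: right by d4 = -10/3 → (-10/3, -38/15)
  seg 3: right by d2 = 2/3 → (-8/3, -38/15)
  seg 4: up by d1 = 4 → (-8/3, 22/15)
  seg 5: right by d3 = 16/5 → (8/15, 22/15)
  seg 6: right by d1 = 4 → (68/15, 22/15)
  seg 7: right by d5 = -70/9 → (-146/45, 22/15)

d4 = -10/3
d5 = -70/9
d6 = -35/18
d7 = -38/15
d8 = 5/6
d9 = 10/3
d10 = -23/18
endpoint = (-146/45, 22/15)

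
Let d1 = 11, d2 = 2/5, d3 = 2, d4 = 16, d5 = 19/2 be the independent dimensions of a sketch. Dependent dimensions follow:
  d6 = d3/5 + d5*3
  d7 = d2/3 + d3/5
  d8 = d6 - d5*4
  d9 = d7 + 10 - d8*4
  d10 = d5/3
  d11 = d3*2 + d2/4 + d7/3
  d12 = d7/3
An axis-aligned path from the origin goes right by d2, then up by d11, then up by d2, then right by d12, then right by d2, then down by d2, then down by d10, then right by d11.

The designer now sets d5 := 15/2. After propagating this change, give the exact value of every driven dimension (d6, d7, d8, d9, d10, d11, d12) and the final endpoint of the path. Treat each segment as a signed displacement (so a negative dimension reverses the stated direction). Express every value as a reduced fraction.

Apply edit: d5 := 15/2
  d6 = d3/5 + d5*3 = 229/10
  d7 = d2/3 + d3/5 = 8/15
  d8 = d6 - d5*4 = -71/10
  d9 = d7 + 10 - d8*4 = 584/15
  d10 = d5/3 = 5/2
  d11 = d3*2 + d2/4 + d7/3 = 77/18
  d12 = d7/3 = 8/45
Walk from origin (0, 0):
  seg 1: right by d2 = 2/5 → (2/5, 0)
  seg 2: up by d11 = 77/18 → (2/5, 77/18)
  seg 3: up by d2 = 2/5 → (2/5, 421/90)
  seg 4: right by d12 = 8/45 → (26/45, 421/90)
  seg 5: right by d2 = 2/5 → (44/45, 421/90)
  seg 6: down by d2 = 2/5 → (44/45, 77/18)
  seg 7: down by d10 = 5/2 → (44/45, 16/9)
  seg 8: right by d11 = 77/18 → (473/90, 16/9)

d6 = 229/10
d7 = 8/15
d8 = -71/10
d9 = 584/15
d10 = 5/2
d11 = 77/18
d12 = 8/45
endpoint = (473/90, 16/9)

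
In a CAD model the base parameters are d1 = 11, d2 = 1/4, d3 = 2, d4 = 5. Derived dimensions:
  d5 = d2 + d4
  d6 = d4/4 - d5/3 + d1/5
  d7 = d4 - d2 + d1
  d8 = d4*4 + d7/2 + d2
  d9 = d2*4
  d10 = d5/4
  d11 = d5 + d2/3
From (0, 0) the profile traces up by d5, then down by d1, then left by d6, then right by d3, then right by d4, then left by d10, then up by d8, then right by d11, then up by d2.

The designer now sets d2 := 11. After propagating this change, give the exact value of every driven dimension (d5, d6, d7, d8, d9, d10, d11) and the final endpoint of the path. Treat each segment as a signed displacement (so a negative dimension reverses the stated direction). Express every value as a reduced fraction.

d5 = 16
d6 = -113/60
d7 = 5
d8 = 67/2
d9 = 44
d10 = 4
d11 = 59/3
endpoint = (491/20, 99/2)

Apply edit: d2 := 11
  d5 = d2 + d4 = 16
  d6 = d4/4 - d5/3 + d1/5 = -113/60
  d7 = d4 - d2 + d1 = 5
  d8 = d4*4 + d7/2 + d2 = 67/2
  d9 = d2*4 = 44
  d10 = d5/4 = 4
  d11 = d5 + d2/3 = 59/3
Walk from origin (0, 0):
  seg 1: up by d5 = 16 → (0, 16)
  seg 2: down by d1 = 11 → (0, 5)
  seg 3: left by d6 = -113/60 → (113/60, 5)
  seg 4: right by d3 = 2 → (233/60, 5)
  seg 5: right by d4 = 5 → (533/60, 5)
  seg 6: left by d10 = 4 → (293/60, 5)
  seg 7: up by d8 = 67/2 → (293/60, 77/2)
  seg 8: right by d11 = 59/3 → (491/20, 77/2)
  seg 9: up by d2 = 11 → (491/20, 99/2)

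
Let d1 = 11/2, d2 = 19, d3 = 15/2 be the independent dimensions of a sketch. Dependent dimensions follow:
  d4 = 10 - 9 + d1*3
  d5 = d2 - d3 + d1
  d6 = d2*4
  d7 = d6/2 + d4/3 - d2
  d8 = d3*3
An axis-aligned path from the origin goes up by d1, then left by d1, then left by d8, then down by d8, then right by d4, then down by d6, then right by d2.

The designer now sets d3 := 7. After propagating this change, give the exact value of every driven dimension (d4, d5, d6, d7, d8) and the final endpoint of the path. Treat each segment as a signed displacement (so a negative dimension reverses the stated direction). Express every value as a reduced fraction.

d4 = 35/2
d5 = 35/2
d6 = 76
d7 = 149/6
d8 = 21
endpoint = (10, -183/2)

Apply edit: d3 := 7
  d4 = 10 - 9 + d1*3 = 35/2
  d5 = d2 - d3 + d1 = 35/2
  d6 = d2*4 = 76
  d7 = d6/2 + d4/3 - d2 = 149/6
  d8 = d3*3 = 21
Walk from origin (0, 0):
  seg 1: up by d1 = 11/2 → (0, 11/2)
  seg 2: left by d1 = 11/2 → (-11/2, 11/2)
  seg 3: left by d8 = 21 → (-53/2, 11/2)
  seg 4: down by d8 = 21 → (-53/2, -31/2)
  seg 5: right by d4 = 35/2 → (-9, -31/2)
  seg 6: down by d6 = 76 → (-9, -183/2)
  seg 7: right by d2 = 19 → (10, -183/2)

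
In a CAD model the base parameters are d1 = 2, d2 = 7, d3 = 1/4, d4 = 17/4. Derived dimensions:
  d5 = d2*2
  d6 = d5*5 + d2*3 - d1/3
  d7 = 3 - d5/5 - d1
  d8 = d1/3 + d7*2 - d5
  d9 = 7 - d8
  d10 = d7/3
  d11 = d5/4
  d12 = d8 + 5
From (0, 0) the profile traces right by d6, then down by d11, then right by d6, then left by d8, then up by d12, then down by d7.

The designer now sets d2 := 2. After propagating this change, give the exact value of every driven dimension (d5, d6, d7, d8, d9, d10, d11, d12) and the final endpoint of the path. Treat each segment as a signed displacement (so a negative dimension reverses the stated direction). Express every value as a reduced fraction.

d5 = 4
d6 = 76/3
d7 = 1/5
d8 = -44/15
d9 = 149/15
d10 = 1/15
d11 = 1
d12 = 31/15
endpoint = (268/5, 13/15)

Apply edit: d2 := 2
  d5 = d2*2 = 4
  d6 = d5*5 + d2*3 - d1/3 = 76/3
  d7 = 3 - d5/5 - d1 = 1/5
  d8 = d1/3 + d7*2 - d5 = -44/15
  d9 = 7 - d8 = 149/15
  d10 = d7/3 = 1/15
  d11 = d5/4 = 1
  d12 = d8 + 5 = 31/15
Walk from origin (0, 0):
  seg 1: right by d6 = 76/3 → (76/3, 0)
  seg 2: down by d11 = 1 → (76/3, -1)
  seg 3: right by d6 = 76/3 → (152/3, -1)
  seg 4: left by d8 = -44/15 → (268/5, -1)
  seg 5: up by d12 = 31/15 → (268/5, 16/15)
  seg 6: down by d7 = 1/5 → (268/5, 13/15)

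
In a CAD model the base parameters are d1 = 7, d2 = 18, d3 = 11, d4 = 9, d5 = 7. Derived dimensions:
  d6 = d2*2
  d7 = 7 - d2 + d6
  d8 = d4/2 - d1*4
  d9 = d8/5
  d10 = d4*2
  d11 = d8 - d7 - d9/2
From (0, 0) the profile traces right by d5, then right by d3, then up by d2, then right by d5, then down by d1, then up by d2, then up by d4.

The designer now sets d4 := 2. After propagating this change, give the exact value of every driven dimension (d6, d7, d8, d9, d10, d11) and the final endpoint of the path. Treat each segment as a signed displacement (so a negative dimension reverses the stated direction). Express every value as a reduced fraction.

Apply edit: d4 := 2
  d6 = d2*2 = 36
  d7 = 7 - d2 + d6 = 25
  d8 = d4/2 - d1*4 = -27
  d9 = d8/5 = -27/5
  d10 = d4*2 = 4
  d11 = d8 - d7 - d9/2 = -493/10
Walk from origin (0, 0):
  seg 1: right by d5 = 7 → (7, 0)
  seg 2: right by d3 = 11 → (18, 0)
  seg 3: up by d2 = 18 → (18, 18)
  seg 4: right by d5 = 7 → (25, 18)
  seg 5: down by d1 = 7 → (25, 11)
  seg 6: up by d2 = 18 → (25, 29)
  seg 7: up by d4 = 2 → (25, 31)

d6 = 36
d7 = 25
d8 = -27
d9 = -27/5
d10 = 4
d11 = -493/10
endpoint = (25, 31)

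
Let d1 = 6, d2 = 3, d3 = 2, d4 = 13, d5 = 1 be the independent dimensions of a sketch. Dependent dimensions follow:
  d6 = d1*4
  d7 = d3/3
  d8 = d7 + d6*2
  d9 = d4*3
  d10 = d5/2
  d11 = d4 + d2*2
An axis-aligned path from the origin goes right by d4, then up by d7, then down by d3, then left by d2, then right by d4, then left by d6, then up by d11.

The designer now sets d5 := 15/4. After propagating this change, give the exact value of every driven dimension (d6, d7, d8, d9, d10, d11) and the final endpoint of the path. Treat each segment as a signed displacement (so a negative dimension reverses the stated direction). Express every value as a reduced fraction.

Apply edit: d5 := 15/4
  d6 = d1*4 = 24
  d7 = d3/3 = 2/3
  d8 = d7 + d6*2 = 146/3
  d9 = d4*3 = 39
  d10 = d5/2 = 15/8
  d11 = d4 + d2*2 = 19
Walk from origin (0, 0):
  seg 1: right by d4 = 13 → (13, 0)
  seg 2: up by d7 = 2/3 → (13, 2/3)
  seg 3: down by d3 = 2 → (13, -4/3)
  seg 4: left by d2 = 3 → (10, -4/3)
  seg 5: right by d4 = 13 → (23, -4/3)
  seg 6: left by d6 = 24 → (-1, -4/3)
  seg 7: up by d11 = 19 → (-1, 53/3)

d6 = 24
d7 = 2/3
d8 = 146/3
d9 = 39
d10 = 15/8
d11 = 19
endpoint = (-1, 53/3)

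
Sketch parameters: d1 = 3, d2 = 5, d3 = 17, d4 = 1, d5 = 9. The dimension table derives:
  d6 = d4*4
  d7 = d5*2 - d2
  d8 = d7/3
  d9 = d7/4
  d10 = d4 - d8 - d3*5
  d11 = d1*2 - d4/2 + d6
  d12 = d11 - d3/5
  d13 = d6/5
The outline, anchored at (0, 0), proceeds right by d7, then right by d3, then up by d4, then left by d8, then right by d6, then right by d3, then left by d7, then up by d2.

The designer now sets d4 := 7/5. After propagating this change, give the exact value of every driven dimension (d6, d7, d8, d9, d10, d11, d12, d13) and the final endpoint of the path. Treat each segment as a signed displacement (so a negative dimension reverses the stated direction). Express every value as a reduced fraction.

Apply edit: d4 := 7/5
  d6 = d4*4 = 28/5
  d7 = d5*2 - d2 = 13
  d8 = d7/3 = 13/3
  d9 = d7/4 = 13/4
  d10 = d4 - d8 - d3*5 = -1319/15
  d11 = d1*2 - d4/2 + d6 = 109/10
  d12 = d11 - d3/5 = 15/2
  d13 = d6/5 = 28/25
Walk from origin (0, 0):
  seg 1: right by d7 = 13 → (13, 0)
  seg 2: right by d3 = 17 → (30, 0)
  seg 3: up by d4 = 7/5 → (30, 7/5)
  seg 4: left by d8 = 13/3 → (77/3, 7/5)
  seg 5: right by d6 = 28/5 → (469/15, 7/5)
  seg 6: right by d3 = 17 → (724/15, 7/5)
  seg 7: left by d7 = 13 → (529/15, 7/5)
  seg 8: up by d2 = 5 → (529/15, 32/5)

d6 = 28/5
d7 = 13
d8 = 13/3
d9 = 13/4
d10 = -1319/15
d11 = 109/10
d12 = 15/2
d13 = 28/25
endpoint = (529/15, 32/5)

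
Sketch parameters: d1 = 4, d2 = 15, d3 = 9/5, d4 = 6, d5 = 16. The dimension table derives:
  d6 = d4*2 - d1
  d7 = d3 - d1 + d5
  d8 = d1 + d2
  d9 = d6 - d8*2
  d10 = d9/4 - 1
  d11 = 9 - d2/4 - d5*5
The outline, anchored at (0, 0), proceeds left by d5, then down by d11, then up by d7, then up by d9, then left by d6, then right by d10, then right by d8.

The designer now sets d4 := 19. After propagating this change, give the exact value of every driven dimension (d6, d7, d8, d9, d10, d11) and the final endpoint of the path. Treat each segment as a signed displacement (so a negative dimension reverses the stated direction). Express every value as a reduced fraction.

d6 = 34
d7 = 69/5
d8 = 19
d9 = -4
d10 = -2
d11 = -299/4
endpoint = (-33, 1691/20)

Apply edit: d4 := 19
  d6 = d4*2 - d1 = 34
  d7 = d3 - d1 + d5 = 69/5
  d8 = d1 + d2 = 19
  d9 = d6 - d8*2 = -4
  d10 = d9/4 - 1 = -2
  d11 = 9 - d2/4 - d5*5 = -299/4
Walk from origin (0, 0):
  seg 1: left by d5 = 16 → (-16, 0)
  seg 2: down by d11 = -299/4 → (-16, 299/4)
  seg 3: up by d7 = 69/5 → (-16, 1771/20)
  seg 4: up by d9 = -4 → (-16, 1691/20)
  seg 5: left by d6 = 34 → (-50, 1691/20)
  seg 6: right by d10 = -2 → (-52, 1691/20)
  seg 7: right by d8 = 19 → (-33, 1691/20)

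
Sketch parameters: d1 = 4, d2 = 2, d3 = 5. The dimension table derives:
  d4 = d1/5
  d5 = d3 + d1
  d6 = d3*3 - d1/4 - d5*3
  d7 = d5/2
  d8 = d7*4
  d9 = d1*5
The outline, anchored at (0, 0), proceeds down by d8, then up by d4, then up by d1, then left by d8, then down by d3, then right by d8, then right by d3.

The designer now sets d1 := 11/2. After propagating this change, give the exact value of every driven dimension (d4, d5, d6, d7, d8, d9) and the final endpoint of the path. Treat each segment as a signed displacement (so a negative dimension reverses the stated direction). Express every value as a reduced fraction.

d4 = 11/10
d5 = 21/2
d6 = -143/8
d7 = 21/4
d8 = 21
d9 = 55/2
endpoint = (5, -97/5)

Apply edit: d1 := 11/2
  d4 = d1/5 = 11/10
  d5 = d3 + d1 = 21/2
  d6 = d3*3 - d1/4 - d5*3 = -143/8
  d7 = d5/2 = 21/4
  d8 = d7*4 = 21
  d9 = d1*5 = 55/2
Walk from origin (0, 0):
  seg 1: down by d8 = 21 → (0, -21)
  seg 2: up by d4 = 11/10 → (0, -199/10)
  seg 3: up by d1 = 11/2 → (0, -72/5)
  seg 4: left by d8 = 21 → (-21, -72/5)
  seg 5: down by d3 = 5 → (-21, -97/5)
  seg 6: right by d8 = 21 → (0, -97/5)
  seg 7: right by d3 = 5 → (5, -97/5)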